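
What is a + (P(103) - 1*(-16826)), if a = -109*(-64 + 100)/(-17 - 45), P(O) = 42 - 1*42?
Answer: 523568/31 ≈ 16889.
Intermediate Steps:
P(O) = 0 (P(O) = 42 - 42 = 0)
a = 1962/31 (a = -3924/(-62) = -3924*(-1)/62 = -109*(-18/31) = 1962/31 ≈ 63.290)
a + (P(103) - 1*(-16826)) = 1962/31 + (0 - 1*(-16826)) = 1962/31 + (0 + 16826) = 1962/31 + 16826 = 523568/31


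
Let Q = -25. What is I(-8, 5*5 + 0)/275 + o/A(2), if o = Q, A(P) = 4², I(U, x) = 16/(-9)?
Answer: -62131/39600 ≈ -1.5690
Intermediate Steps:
I(U, x) = -16/9 (I(U, x) = 16*(-⅑) = -16/9)
A(P) = 16
o = -25
I(-8, 5*5 + 0)/275 + o/A(2) = -16/9/275 - 25/16 = -16/9*1/275 - 25*1/16 = -16/2475 - 25/16 = -62131/39600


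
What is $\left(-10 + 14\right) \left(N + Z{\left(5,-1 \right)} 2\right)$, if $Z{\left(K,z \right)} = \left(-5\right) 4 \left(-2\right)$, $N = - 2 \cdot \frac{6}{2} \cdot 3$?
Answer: $248$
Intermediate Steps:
$N = -18$ ($N = - 2 \cdot 6 \cdot \frac{1}{2} \cdot 3 = \left(-2\right) 3 \cdot 3 = \left(-6\right) 3 = -18$)
$Z{\left(K,z \right)} = 40$ ($Z{\left(K,z \right)} = \left(-20\right) \left(-2\right) = 40$)
$\left(-10 + 14\right) \left(N + Z{\left(5,-1 \right)} 2\right) = \left(-10 + 14\right) \left(-18 + 40 \cdot 2\right) = 4 \left(-18 + 80\right) = 4 \cdot 62 = 248$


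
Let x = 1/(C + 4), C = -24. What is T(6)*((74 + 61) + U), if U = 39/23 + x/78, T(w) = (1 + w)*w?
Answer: 34332319/5980 ≈ 5741.2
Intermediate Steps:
x = -1/20 (x = 1/(-24 + 4) = 1/(-20) = -1/20 ≈ -0.050000)
T(w) = w*(1 + w)
U = 60817/35880 (U = 39/23 - 1/20/78 = 39*(1/23) - 1/20*1/78 = 39/23 - 1/1560 = 60817/35880 ≈ 1.6950)
T(6)*((74 + 61) + U) = (6*(1 + 6))*((74 + 61) + 60817/35880) = (6*7)*(135 + 60817/35880) = 42*(4904617/35880) = 34332319/5980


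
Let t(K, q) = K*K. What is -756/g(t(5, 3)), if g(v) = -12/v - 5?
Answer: 18900/137 ≈ 137.96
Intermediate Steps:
t(K, q) = K²
g(v) = -5 - 12/v (g(v) = -12/v - 1*5 = -12/v - 5 = -5 - 12/v)
-756/g(t(5, 3)) = -756/(-5 - 12/(5²)) = -756/(-5 - 12/25) = -756/(-137/25) = -756*(-25/137) = 18900/137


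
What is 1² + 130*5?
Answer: 651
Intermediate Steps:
1² + 130*5 = 1 + 650 = 651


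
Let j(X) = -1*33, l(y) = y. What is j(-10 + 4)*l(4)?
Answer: -132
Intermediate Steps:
j(X) = -33
j(-10 + 4)*l(4) = -33*4 = -132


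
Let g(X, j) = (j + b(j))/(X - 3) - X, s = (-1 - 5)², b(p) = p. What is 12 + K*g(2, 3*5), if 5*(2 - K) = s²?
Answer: 41212/5 ≈ 8242.4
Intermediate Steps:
s = 36 (s = (-6)² = 36)
K = -1286/5 (K = 2 - ⅕*36² = 2 - ⅕*1296 = 2 - 1296/5 = -1286/5 ≈ -257.20)
g(X, j) = -X + 2*j/(-3 + X) (g(X, j) = (j + j)/(X - 3) - X = (2*j)/(-3 + X) - X = 2*j/(-3 + X) - X = -X + 2*j/(-3 + X))
12 + K*g(2, 3*5) = 12 - 1286*(-1*2² + 2*(3*5) + 3*2)/(5*(-3 + 2)) = 12 - 1286*(-1*4 + 2*15 + 6)/(5*(-1)) = 12 - (-1286)*(-4 + 30 + 6)/5 = 12 - (-1286)*32/5 = 12 - 1286/5*(-32) = 12 + 41152/5 = 41212/5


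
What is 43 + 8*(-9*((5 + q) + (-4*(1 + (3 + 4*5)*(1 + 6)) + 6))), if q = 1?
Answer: 45835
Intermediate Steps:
43 + 8*(-9*((5 + q) + (-4*(1 + (3 + 4*5)*(1 + 6)) + 6))) = 43 + 8*(-9*((5 + 1) + (-4*(1 + (3 + 4*5)*(1 + 6)) + 6))) = 43 + 8*(-9*(6 + (-4*(1 + (3 + 20)*7) + 6))) = 43 + 8*(-9*(6 + (-4*(1 + 23*7) + 6))) = 43 + 8*(-9*(6 + (-4*(1 + 161) + 6))) = 43 + 8*(-9*(6 + (-4*162 + 6))) = 43 + 8*(-9*(6 + (-648 + 6))) = 43 + 8*(-9*(6 - 642)) = 43 + 8*(-9*(-636)) = 43 + 8*5724 = 43 + 45792 = 45835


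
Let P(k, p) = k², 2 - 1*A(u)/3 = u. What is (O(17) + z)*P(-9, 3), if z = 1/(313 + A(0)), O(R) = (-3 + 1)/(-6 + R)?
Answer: -4617/319 ≈ -14.473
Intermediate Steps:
A(u) = 6 - 3*u
O(R) = -2/(-6 + R)
z = 1/319 (z = 1/(313 + (6 - 3*0)) = 1/(313 + (6 + 0)) = 1/(313 + 6) = 1/319 ≈ 0.0031348)
(O(17) + z)*P(-9, 3) = (-2/(-6 + 17) + 1/319)*(-9)² = (-2/11 + 1/319)*81 = -57/319*81 = -4617/319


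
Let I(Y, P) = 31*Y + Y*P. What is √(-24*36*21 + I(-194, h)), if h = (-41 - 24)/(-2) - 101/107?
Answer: I*√346674329/107 ≈ 174.01*I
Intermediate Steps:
h = 6753/214 (h = -65*(-½) - 101*1/107 = 65/2 - 101/107 = 6753/214 ≈ 31.556)
I(Y, P) = 31*Y + P*Y
√(-24*36*21 + I(-194, h)) = √(-24*36*21 - 194*(31 + 6753/214)) = √(-864*21 - 194*13387/214) = √(-18144 - 1298539/107) = √(-3239947/107) = I*√346674329/107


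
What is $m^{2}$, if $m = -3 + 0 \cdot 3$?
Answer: $9$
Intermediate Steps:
$m = -3$ ($m = -3 + 0 = -3$)
$m^{2} = \left(-3\right)^{2} = 9$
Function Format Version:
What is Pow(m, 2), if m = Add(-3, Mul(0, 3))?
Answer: 9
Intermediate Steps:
m = -3 (m = Add(-3, 0) = -3)
Pow(m, 2) = Pow(-3, 2) = 9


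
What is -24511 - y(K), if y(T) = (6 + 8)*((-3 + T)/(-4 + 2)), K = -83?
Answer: -25113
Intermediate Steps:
y(T) = 21 - 7*T (y(T) = 14*((-3 + T)/(-2)) = 14*((-3 + T)*(-½)) = 14*(3/2 - T/2) = 21 - 7*T)
-24511 - y(K) = -24511 - (21 - 7*(-83)) = -24511 - (21 + 581) = -24511 - 1*602 = -24511 - 602 = -25113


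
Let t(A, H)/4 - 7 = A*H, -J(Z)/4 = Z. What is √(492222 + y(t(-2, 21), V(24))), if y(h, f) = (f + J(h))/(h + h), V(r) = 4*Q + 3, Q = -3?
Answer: √9647512630/140 ≈ 701.58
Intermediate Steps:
J(Z) = -4*Z
t(A, H) = 28 + 4*A*H (t(A, H) = 28 + 4*(A*H) = 28 + 4*A*H)
V(r) = -9 (V(r) = 4*(-3) + 3 = -12 + 3 = -9)
y(h, f) = (f - 4*h)/(2*h) (y(h, f) = (f - 4*h)/(h + h) = (f - 4*h)/((2*h)) = (f - 4*h)*(1/(2*h)) = (f - 4*h)/(2*h))
√(492222 + y(t(-2, 21), V(24))) = √(492222 + (-2 + (½)*(-9)/(28 + 4*(-2)*21))) = √(492222 + (-2 + (½)*(-9)/(28 - 168))) = √(492222 + (-2 + (½)*(-9)/(-140))) = √(492222 + (-2 + (½)*(-9)*(-1/140))) = √(492222 + (-2 + 9/280)) = √(492222 - 551/280) = √(137821609/280) = √9647512630/140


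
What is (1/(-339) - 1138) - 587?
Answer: -584776/339 ≈ -1725.0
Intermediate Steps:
(1/(-339) - 1138) - 587 = (-1/339 - 1138) - 587 = -385783/339 - 587 = -584776/339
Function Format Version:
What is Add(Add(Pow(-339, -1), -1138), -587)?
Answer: Rational(-584776, 339) ≈ -1725.0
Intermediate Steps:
Add(Add(Pow(-339, -1), -1138), -587) = Add(Add(Rational(-1, 339), -1138), -587) = Add(Rational(-385783, 339), -587) = Rational(-584776, 339)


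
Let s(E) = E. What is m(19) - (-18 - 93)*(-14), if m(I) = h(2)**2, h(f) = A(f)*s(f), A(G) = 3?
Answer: -1518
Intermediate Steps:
h(f) = 3*f
m(I) = 36 (m(I) = (3*2)**2 = 6**2 = 36)
m(19) - (-18 - 93)*(-14) = 36 - (-18 - 93)*(-14) = 36 - (-111)*(-14) = 36 - 1*1554 = 36 - 1554 = -1518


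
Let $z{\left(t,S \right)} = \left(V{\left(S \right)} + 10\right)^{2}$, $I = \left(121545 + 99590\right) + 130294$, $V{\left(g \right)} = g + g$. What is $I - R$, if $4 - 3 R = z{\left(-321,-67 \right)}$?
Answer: $356553$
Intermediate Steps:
$V{\left(g \right)} = 2 g$
$I = 351429$ ($I = 221135 + 130294 = 351429$)
$z{\left(t,S \right)} = \left(10 + 2 S\right)^{2}$ ($z{\left(t,S \right)} = \left(2 S + 10\right)^{2} = \left(10 + 2 S\right)^{2}$)
$R = -5124$ ($R = \frac{4}{3} - \frac{4 \left(5 - 67\right)^{2}}{3} = \frac{4}{3} - \frac{4 \left(-62\right)^{2}}{3} = \frac{4}{3} - \frac{4 \cdot 3844}{3} = \frac{4}{3} - \frac{15376}{3} = -5124$)
$I - R = 351429 - -5124 = 351429 + 5124 = 356553$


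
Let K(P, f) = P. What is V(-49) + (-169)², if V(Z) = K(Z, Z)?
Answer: 28512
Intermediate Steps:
V(Z) = Z
V(-49) + (-169)² = -49 + (-169)² = -49 + 28561 = 28512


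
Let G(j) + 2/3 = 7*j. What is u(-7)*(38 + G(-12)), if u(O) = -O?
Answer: -980/3 ≈ -326.67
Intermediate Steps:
G(j) = -⅔ + 7*j
u(-7)*(38 + G(-12)) = (-1*(-7))*(38 + (-⅔ + 7*(-12))) = 7*(38 + (-⅔ - 84)) = 7*(38 - 254/3) = 7*(-140/3) = -980/3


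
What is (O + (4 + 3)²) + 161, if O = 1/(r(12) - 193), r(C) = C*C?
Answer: 10289/49 ≈ 209.98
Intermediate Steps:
r(C) = C²
O = -1/49 (O = 1/(12² - 193) = 1/(144 - 193) = 1/(-49) = -1/49 ≈ -0.020408)
(O + (4 + 3)²) + 161 = (-1/49 + (4 + 3)²) + 161 = (-1/49 + 7²) + 161 = (-1/49 + 49) + 161 = 2400/49 + 161 = 10289/49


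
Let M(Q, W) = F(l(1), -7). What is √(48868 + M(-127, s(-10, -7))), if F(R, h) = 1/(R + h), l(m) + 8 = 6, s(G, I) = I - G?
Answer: √439811/3 ≈ 221.06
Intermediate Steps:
l(m) = -2 (l(m) = -8 + 6 = -2)
M(Q, W) = -⅑ (M(Q, W) = 1/(-2 - 7) = 1/(-9) = -⅑)
√(48868 + M(-127, s(-10, -7))) = √(48868 - ⅑) = √(439811/9) = √439811/3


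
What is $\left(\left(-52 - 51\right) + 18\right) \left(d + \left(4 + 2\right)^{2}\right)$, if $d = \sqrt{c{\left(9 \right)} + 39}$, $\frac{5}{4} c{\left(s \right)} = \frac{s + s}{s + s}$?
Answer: $-3060 - 17 \sqrt{995} \approx -3596.2$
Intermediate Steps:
$c{\left(s \right)} = \frac{4}{5}$ ($c{\left(s \right)} = \frac{4 \frac{s + s}{s + s}}{5} = \frac{4 \frac{2 s}{2 s}}{5} = \frac{4 \cdot 2 s \frac{1}{2 s}}{5} = \frac{4}{5} \cdot 1 = \frac{4}{5}$)
$d = \frac{\sqrt{995}}{5}$ ($d = \sqrt{\frac{4}{5} + 39} = \sqrt{\frac{199}{5}} = \frac{\sqrt{995}}{5} \approx 6.3087$)
$\left(\left(-52 - 51\right) + 18\right) \left(d + \left(4 + 2\right)^{2}\right) = \left(\left(-52 - 51\right) + 18\right) \left(\frac{\sqrt{995}}{5} + \left(4 + 2\right)^{2}\right) = \left(-103 + 18\right) \left(\frac{\sqrt{995}}{5} + 6^{2}\right) = - 85 \left(\frac{\sqrt{995}}{5} + 36\right) = - 85 \left(36 + \frac{\sqrt{995}}{5}\right) = -3060 - 17 \sqrt{995}$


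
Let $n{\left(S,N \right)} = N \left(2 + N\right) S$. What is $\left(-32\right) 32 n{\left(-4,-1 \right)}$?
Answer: $-4096$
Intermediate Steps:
$n{\left(S,N \right)} = N S \left(2 + N\right)$
$\left(-32\right) 32 n{\left(-4,-1 \right)} = \left(-32\right) 32 \left(\left(-1\right) \left(-4\right) \left(2 - 1\right)\right) = - 1024 \left(\left(-1\right) \left(-4\right) 1\right) = \left(-1024\right) 4 = -4096$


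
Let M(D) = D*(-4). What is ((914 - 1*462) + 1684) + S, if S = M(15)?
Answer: 2076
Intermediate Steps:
M(D) = -4*D
S = -60 (S = -4*15 = -60)
((914 - 1*462) + 1684) + S = ((914 - 1*462) + 1684) - 60 = ((914 - 462) + 1684) - 60 = (452 + 1684) - 60 = 2136 - 60 = 2076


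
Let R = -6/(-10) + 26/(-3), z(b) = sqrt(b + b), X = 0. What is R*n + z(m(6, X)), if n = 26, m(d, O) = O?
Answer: -3146/15 ≈ -209.73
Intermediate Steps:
z(b) = sqrt(2)*sqrt(b) (z(b) = sqrt(2*b) = sqrt(2)*sqrt(b))
R = -121/15 (R = -6*(-1/10) + 26*(-1/3) = 3/5 - 26/3 = -121/15 ≈ -8.0667)
R*n + z(m(6, X)) = -121/15*26 + sqrt(2)*sqrt(0) = -3146/15 + sqrt(2)*0 = -3146/15 + 0 = -3146/15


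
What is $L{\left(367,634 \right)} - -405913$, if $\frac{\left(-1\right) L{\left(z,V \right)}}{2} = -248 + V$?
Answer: $405141$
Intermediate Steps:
$L{\left(z,V \right)} = 496 - 2 V$ ($L{\left(z,V \right)} = - 2 \left(-248 + V\right) = 496 - 2 V$)
$L{\left(367,634 \right)} - -405913 = \left(496 - 1268\right) - -405913 = \left(496 - 1268\right) + 405913 = -772 + 405913 = 405141$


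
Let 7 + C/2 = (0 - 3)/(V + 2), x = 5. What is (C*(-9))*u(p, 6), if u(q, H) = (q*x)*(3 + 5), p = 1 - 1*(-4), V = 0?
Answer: 30600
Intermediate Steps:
p = 5 (p = 1 + 4 = 5)
C = -17 (C = -14 + 2*((0 - 3)/(0 + 2)) = -14 + 2*(-3/2) = -14 - 3 = -17)
u(q, H) = 40*q (u(q, H) = (q*5)*(3 + 5) = (5*q)*8 = 40*q)
(C*(-9))*u(p, 6) = (-17*(-9))*(40*5) = 153*200 = 30600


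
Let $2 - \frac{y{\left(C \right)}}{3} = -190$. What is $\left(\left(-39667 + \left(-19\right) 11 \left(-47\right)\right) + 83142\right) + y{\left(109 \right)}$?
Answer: $53874$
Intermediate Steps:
$y{\left(C \right)} = 576$ ($y{\left(C \right)} = 6 - -570 = 6 + 570 = 576$)
$\left(\left(-39667 + \left(-19\right) 11 \left(-47\right)\right) + 83142\right) + y{\left(109 \right)} = \left(\left(-39667 + \left(-19\right) 11 \left(-47\right)\right) + 83142\right) + 576 = \left(\left(-39667 - -9823\right) + 83142\right) + 576 = \left(\left(-39667 + 9823\right) + 83142\right) + 576 = \left(-29844 + 83142\right) + 576 = 53298 + 576 = 53874$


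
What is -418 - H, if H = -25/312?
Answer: -130391/312 ≈ -417.92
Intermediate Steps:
H = -25/312 (H = -25*1/312 = -25/312 ≈ -0.080128)
-418 - H = -418 - 1*(-25/312) = -418 + 25/312 = -130391/312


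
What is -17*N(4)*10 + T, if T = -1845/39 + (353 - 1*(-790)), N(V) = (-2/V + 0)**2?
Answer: 27383/26 ≈ 1053.2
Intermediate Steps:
N(V) = 4/V**2 (N(V) = (-2/V)**2 = 4/V**2)
T = 14244/13 (T = -1845*1/39 + (353 + 790) = -615/13 + 1143 = 14244/13 ≈ 1095.7)
-17*N(4)*10 + T = -68/4**2*10 + 14244/13 = -68/16*10 + 14244/13 = -17*1/4*10 + 14244/13 = -17/4*10 + 14244/13 = -85/2 + 14244/13 = 27383/26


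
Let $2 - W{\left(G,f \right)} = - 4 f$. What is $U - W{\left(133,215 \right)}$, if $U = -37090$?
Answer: $-37952$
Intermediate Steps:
$W{\left(G,f \right)} = 2 + 4 f$ ($W{\left(G,f \right)} = 2 - - 4 f = 2 + 4 f$)
$U - W{\left(133,215 \right)} = -37090 - \left(2 + 4 \cdot 215\right) = -37090 - \left(2 + 860\right) = -37090 - 862 = -37952$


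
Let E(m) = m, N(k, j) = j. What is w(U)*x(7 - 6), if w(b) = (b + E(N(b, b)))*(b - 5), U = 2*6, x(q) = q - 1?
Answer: 0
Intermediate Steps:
x(q) = -1 + q
U = 12
w(b) = 2*b*(-5 + b) (w(b) = (b + b)*(b - 5) = (2*b)*(-5 + b) = 2*b*(-5 + b))
w(U)*x(7 - 6) = (2*12*(-5 + 12))*(-1 + (7 - 6)) = (2*12*7)*(-1 + 1) = 168*0 = 0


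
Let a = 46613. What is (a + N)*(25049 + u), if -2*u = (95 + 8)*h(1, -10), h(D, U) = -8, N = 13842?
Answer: 1539244755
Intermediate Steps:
u = 412 (u = -(95 + 8)*(-8)/2 = -103*(-8)/2 = -½*(-824) = 412)
(a + N)*(25049 + u) = (46613 + 13842)*(25049 + 412) = 60455*25461 = 1539244755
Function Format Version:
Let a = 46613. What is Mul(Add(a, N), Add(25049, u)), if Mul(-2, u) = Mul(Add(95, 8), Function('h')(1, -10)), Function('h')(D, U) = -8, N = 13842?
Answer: 1539244755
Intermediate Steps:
u = 412 (u = Mul(Rational(-1, 2), Mul(Add(95, 8), -8)) = Mul(Rational(-1, 2), Mul(103, -8)) = Mul(Rational(-1, 2), -824) = 412)
Mul(Add(a, N), Add(25049, u)) = Mul(Add(46613, 13842), Add(25049, 412)) = Mul(60455, 25461) = 1539244755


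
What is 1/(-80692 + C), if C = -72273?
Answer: -1/152965 ≈ -6.5374e-6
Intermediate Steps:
1/(-80692 + C) = 1/(-80692 - 72273) = 1/(-152965) = -1/152965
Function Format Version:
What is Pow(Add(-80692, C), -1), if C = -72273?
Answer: Rational(-1, 152965) ≈ -6.5374e-6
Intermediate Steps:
Pow(Add(-80692, C), -1) = Pow(Add(-80692, -72273), -1) = Pow(-152965, -1) = Rational(-1, 152965)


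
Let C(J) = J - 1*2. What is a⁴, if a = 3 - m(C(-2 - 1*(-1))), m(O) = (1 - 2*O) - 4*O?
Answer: 65536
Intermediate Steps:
C(J) = -2 + J (C(J) = J - 2 = -2 + J)
m(O) = 1 - 6*O
a = -16 (a = 3 - (1 - 6*(-2 + (-2 - 1*(-1)))) = 3 - (1 - 6*(-2 + (-2 + 1))) = 3 - (1 - 6*(-2 - 1)) = 3 - (1 - 6*(-3)) = 3 - (1 + 18) = 3 - 1*19 = 3 - 19 = -16)
a⁴ = (-16)⁴ = 65536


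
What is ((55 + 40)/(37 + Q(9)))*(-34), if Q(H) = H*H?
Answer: -1615/59 ≈ -27.373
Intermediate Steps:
Q(H) = H²
((55 + 40)/(37 + Q(9)))*(-34) = ((55 + 40)/(37 + 9²))*(-34) = (95/(37 + 81))*(-34) = (95/118)*(-34) = -1615/59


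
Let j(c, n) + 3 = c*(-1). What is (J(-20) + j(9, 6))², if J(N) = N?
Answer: 1024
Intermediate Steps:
j(c, n) = -3 - c (j(c, n) = -3 + c*(-1) = -3 - c)
(J(-20) + j(9, 6))² = (-20 + (-3 - 1*9))² = (-20 + (-3 - 9))² = (-20 - 12)² = (-32)² = 1024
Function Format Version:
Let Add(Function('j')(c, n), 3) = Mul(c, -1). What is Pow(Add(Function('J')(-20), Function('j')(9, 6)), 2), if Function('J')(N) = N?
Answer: 1024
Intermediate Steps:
Function('j')(c, n) = Add(-3, Mul(-1, c)) (Function('j')(c, n) = Add(-3, Mul(c, -1)) = Add(-3, Mul(-1, c)))
Pow(Add(Function('J')(-20), Function('j')(9, 6)), 2) = Pow(Add(-20, Add(-3, Mul(-1, 9))), 2) = Pow(Add(-20, Add(-3, -9)), 2) = Pow(Add(-20, -12), 2) = Pow(-32, 2) = 1024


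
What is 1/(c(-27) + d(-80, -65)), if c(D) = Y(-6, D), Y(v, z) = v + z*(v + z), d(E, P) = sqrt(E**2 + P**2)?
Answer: 177/154520 - sqrt(17)/30904 ≈ 0.0010121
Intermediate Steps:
c(D) = -6 + D**2 - 6*D
1/(c(-27) + d(-80, -65)) = 1/((-6 + (-27)**2 - 6*(-27)) + sqrt((-80)**2 + (-65)**2)) = 1/((-6 + 729 + 162) + sqrt(6400 + 4225)) = 1/(885 + sqrt(10625)) = 1/(885 + 25*sqrt(17))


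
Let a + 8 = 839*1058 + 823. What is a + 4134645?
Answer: 5023122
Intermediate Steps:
a = 888477 (a = -8 + (839*1058 + 823) = -8 + (887662 + 823) = -8 + 888485 = 888477)
a + 4134645 = 888477 + 4134645 = 5023122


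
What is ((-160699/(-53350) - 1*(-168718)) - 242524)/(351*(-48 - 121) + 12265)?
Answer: 357944491/228211900 ≈ 1.5685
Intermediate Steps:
((-160699/(-53350) - 1*(-168718)) - 242524)/(351*(-48 - 121) + 12265) = ((-160699*(-1/53350) + 168718) - 242524)/(351*(-169) + 12265) = ((14609/4850 + 168718) - 242524)/(-59319 + 12265) = (818296909/4850 - 242524)/(-47054) = -357944491/4850*(-1/47054) = 357944491/228211900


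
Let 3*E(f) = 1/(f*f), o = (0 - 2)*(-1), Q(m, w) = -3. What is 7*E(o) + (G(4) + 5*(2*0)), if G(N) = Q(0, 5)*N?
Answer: -137/12 ≈ -11.417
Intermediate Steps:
o = 2 (o = -2*(-1) = 2)
G(N) = -3*N
E(f) = 1/(3*f²) (E(f) = 1/(3*((f*f))) = 1/(3*(f²)) = 1/(3*f²))
7*E(o) + (G(4) + 5*(2*0)) = 7*((⅓)/2²) + (-3*4 + 5*(2*0)) = 7*((⅓)*(¼)) + (-12 + 5*0) = 7*(1/12) + (-12 + 0) = 7/12 - 12 = -137/12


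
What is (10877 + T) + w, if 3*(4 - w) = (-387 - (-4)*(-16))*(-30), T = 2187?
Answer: 8558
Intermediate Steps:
w = -4506 (w = 4 - (-387 - (-4)*(-16))*(-30)/3 = 4 - (-387 - 1*64)*(-30)/3 = 4 - (-387 - 64)*(-30)/3 = 4 - (-451)*(-30)/3 = 4 - 1/3*13530 = 4 - 4510 = -4506)
(10877 + T) + w = (10877 + 2187) - 4506 = 13064 - 4506 = 8558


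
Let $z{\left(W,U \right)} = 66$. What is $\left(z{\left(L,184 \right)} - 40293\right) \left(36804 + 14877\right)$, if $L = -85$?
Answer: $-2078971587$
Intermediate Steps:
$\left(z{\left(L,184 \right)} - 40293\right) \left(36804 + 14877\right) = \left(66 - 40293\right) \left(36804 + 14877\right) = \left(-40227\right) 51681 = -2078971587$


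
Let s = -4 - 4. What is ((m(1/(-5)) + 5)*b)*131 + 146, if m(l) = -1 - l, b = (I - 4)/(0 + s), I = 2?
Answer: 5671/20 ≈ 283.55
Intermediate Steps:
s = -8
b = ¼ (b = (2 - 4)/(0 - 8) = -2/(-8) = -2*(-⅛) = ¼ ≈ 0.25000)
((m(1/(-5)) + 5)*b)*131 + 146 = (((-1 - 1/(-5)) + 5)*(¼))*131 + 146 = (((-1 - (-1)/5) + 5)*(¼))*131 + 146 = (((-1 - 1*(-⅕)) + 5)*(¼))*131 + 146 = (((-1 + ⅕) + 5)*(¼))*131 + 146 = ((-⅘ + 5)*(¼))*131 + 146 = ((21/5)*(¼))*131 + 146 = (21/20)*131 + 146 = 2751/20 + 146 = 5671/20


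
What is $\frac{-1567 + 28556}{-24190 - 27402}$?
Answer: $- \frac{26989}{51592} \approx -0.52312$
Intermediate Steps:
$\frac{-1567 + 28556}{-24190 - 27402} = \frac{26989}{-51592} = 26989 \left(- \frac{1}{51592}\right) = - \frac{26989}{51592}$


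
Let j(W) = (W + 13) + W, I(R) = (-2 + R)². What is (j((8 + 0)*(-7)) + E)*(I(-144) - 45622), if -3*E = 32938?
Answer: 269269970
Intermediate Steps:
E = -32938/3 (E = -⅓*32938 = -32938/3 ≈ -10979.)
j(W) = 13 + 2*W (j(W) = (13 + W) + W = 13 + 2*W)
(j((8 + 0)*(-7)) + E)*(I(-144) - 45622) = ((13 + 2*((8 + 0)*(-7))) - 32938/3)*((-2 - 144)² - 45622) = ((13 + 2*(8*(-7))) - 32938/3)*((-146)² - 45622) = ((13 + 2*(-56)) - 32938/3)*(21316 - 45622) = ((13 - 112) - 32938/3)*(-24306) = (-99 - 32938/3)*(-24306) = -33235/3*(-24306) = 269269970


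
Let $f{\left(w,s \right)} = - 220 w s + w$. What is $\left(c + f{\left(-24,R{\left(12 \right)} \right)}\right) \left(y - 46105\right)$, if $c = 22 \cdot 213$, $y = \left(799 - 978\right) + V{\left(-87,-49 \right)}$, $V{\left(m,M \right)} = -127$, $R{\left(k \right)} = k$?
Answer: $-3156969042$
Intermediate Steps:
$f{\left(w,s \right)} = w - 220 s w$ ($f{\left(w,s \right)} = - 220 s w + w = w - 220 s w$)
$y = -306$ ($y = \left(799 - 978\right) - 127 = -179 - 127 = -306$)
$c = 4686$
$\left(c + f{\left(-24,R{\left(12 \right)} \right)}\right) \left(y - 46105\right) = \left(4686 - 24 \left(1 - 2640\right)\right) \left(-306 - 46105\right) = \left(4686 - 24 \left(1 - 2640\right)\right) \left(-46411\right) = \left(4686 - -63336\right) \left(-46411\right) = \left(4686 + 63336\right) \left(-46411\right) = 68022 \left(-46411\right) = -3156969042$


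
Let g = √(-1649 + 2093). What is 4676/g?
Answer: 2338*√111/111 ≈ 221.91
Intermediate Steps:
g = 2*√111 (g = √444 = 2*√111 ≈ 21.071)
4676/g = 4676/((2*√111)) = 4676*(√111/222) = 2338*√111/111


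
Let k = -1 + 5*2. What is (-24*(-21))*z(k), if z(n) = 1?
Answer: 504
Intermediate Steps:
k = 9 (k = -1 + 10 = 9)
(-24*(-21))*z(k) = -24*(-21)*1 = 504*1 = 504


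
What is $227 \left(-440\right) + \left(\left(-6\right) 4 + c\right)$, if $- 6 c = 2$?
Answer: $- \frac{299713}{3} \approx -99904.0$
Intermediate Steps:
$c = - \frac{1}{3}$ ($c = \left(- \frac{1}{6}\right) 2 = - \frac{1}{3} \approx -0.33333$)
$227 \left(-440\right) + \left(\left(-6\right) 4 + c\right) = 227 \left(-440\right) - \frac{73}{3} = -99880 - \frac{73}{3} = - \frac{299713}{3}$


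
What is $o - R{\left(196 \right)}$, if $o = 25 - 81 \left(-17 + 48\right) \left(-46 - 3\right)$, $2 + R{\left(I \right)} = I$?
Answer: $122870$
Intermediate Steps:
$R{\left(I \right)} = -2 + I$
$o = 123064$ ($o = 25 - 81 \cdot 31 \left(-49\right) = 25 - -123039 = 25 + 123039 = 123064$)
$o - R{\left(196 \right)} = 123064 - \left(-2 + 196\right) = 123064 - 194 = 122870$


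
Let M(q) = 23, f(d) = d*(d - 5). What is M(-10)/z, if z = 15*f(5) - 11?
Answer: -23/11 ≈ -2.0909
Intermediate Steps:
f(d) = d*(-5 + d)
z = -11 (z = 15*(5*(-5 + 5)) - 11 = 15*(5*0) - 11 = 15*0 - 11 = 0 - 11 = -11)
M(-10)/z = 23/(-11) = 23*(-1/11) = -23/11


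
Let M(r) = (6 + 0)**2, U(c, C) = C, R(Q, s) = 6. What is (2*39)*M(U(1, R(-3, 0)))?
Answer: 2808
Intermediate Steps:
M(r) = 36 (M(r) = 6**2 = 36)
(2*39)*M(U(1, R(-3, 0))) = (2*39)*36 = 78*36 = 2808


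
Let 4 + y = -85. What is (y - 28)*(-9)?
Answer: 1053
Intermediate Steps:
y = -89 (y = -4 - 85 = -89)
(y - 28)*(-9) = (-89 - 28)*(-9) = -117*(-9) = 1053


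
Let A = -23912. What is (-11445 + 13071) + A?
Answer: -22286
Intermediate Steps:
(-11445 + 13071) + A = (-11445 + 13071) - 23912 = 1626 - 23912 = -22286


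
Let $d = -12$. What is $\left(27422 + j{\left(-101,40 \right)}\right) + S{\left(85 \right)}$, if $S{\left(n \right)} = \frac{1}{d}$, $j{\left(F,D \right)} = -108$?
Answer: $\frac{327767}{12} \approx 27314.0$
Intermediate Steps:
$S{\left(n \right)} = - \frac{1}{12}$ ($S{\left(n \right)} = \frac{1}{-12} = - \frac{1}{12}$)
$\left(27422 + j{\left(-101,40 \right)}\right) + S{\left(85 \right)} = \left(27422 - 108\right) - \frac{1}{12} = 27314 - \frac{1}{12} = \frac{327767}{12}$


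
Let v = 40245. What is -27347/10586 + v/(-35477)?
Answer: -1396223089/375559522 ≈ -3.7177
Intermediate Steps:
-27347/10586 + v/(-35477) = -27347/10586 + 40245/(-35477) = -27347*1/10586 + 40245*(-1/35477) = -27347/10586 - 40245/35477 = -1396223089/375559522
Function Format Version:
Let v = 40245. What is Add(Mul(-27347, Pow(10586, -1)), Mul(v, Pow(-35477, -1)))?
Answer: Rational(-1396223089, 375559522) ≈ -3.7177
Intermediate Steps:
Add(Mul(-27347, Pow(10586, -1)), Mul(v, Pow(-35477, -1))) = Add(Mul(-27347, Pow(10586, -1)), Mul(40245, Pow(-35477, -1))) = Add(Mul(-27347, Rational(1, 10586)), Mul(40245, Rational(-1, 35477))) = Add(Rational(-27347, 10586), Rational(-40245, 35477)) = Rational(-1396223089, 375559522)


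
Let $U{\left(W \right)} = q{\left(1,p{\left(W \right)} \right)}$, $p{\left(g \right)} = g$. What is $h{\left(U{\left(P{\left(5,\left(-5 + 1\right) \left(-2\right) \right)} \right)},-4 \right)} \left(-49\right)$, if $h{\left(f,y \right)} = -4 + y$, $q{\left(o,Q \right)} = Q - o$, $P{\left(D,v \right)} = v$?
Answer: $392$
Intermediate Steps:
$U{\left(W \right)} = -1 + W$ ($U{\left(W \right)} = W - 1 = -1 + W$)
$h{\left(U{\left(P{\left(5,\left(-5 + 1\right) \left(-2\right) \right)} \right)},-4 \right)} \left(-49\right) = \left(-4 - 4\right) \left(-49\right) = \left(-8\right) \left(-49\right) = 392$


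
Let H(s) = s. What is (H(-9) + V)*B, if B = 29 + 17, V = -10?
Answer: -874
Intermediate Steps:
B = 46
(H(-9) + V)*B = (-9 - 10)*46 = -19*46 = -874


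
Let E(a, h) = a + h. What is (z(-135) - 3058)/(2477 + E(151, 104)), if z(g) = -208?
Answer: -1633/1366 ≈ -1.1955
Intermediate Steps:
(z(-135) - 3058)/(2477 + E(151, 104)) = (-208 - 3058)/(2477 + (151 + 104)) = -3266/(2477 + 255) = -3266/2732 = -3266*1/2732 = -1633/1366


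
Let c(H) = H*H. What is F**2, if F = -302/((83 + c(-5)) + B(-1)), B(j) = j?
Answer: 91204/11449 ≈ 7.9661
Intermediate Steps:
c(H) = H**2
F = -302/107 (F = -302/((83 + (-5)**2) - 1) = -302/((83 + 25) - 1) = -302/(108 - 1) = -302/107 ≈ -2.8224)
F**2 = (-302/107)**2 = 91204/11449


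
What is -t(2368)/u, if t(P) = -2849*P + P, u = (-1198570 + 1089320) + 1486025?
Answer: 6744064/1376775 ≈ 4.8985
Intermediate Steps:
u = 1376775 (u = -109250 + 1486025 = 1376775)
t(P) = -2848*P
-t(2368)/u = -(-2848*2368)/1376775 = -(-6744064)/1376775 = -1*(-6744064/1376775) = 6744064/1376775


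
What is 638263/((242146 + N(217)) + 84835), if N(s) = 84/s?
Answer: 19786153/10136423 ≈ 1.9520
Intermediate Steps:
638263/((242146 + N(217)) + 84835) = 638263/((242146 + 84/217) + 84835) = 638263/((242146 + 84*(1/217)) + 84835) = 638263/((242146 + 12/31) + 84835) = 638263/(7506538/31 + 84835) = 638263/(10136423/31) = 638263*(31/10136423) = 19786153/10136423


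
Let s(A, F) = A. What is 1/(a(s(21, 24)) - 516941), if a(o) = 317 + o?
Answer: -1/516603 ≈ -1.9357e-6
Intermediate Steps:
1/(a(s(21, 24)) - 516941) = 1/((317 + 21) - 516941) = 1/(338 - 516941) = 1/(-516603) = -1/516603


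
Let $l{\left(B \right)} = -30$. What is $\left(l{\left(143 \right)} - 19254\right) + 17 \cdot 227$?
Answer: $-15425$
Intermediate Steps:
$\left(l{\left(143 \right)} - 19254\right) + 17 \cdot 227 = \left(-30 - 19254\right) + 17 \cdot 227 = -19284 + 3859 = -15425$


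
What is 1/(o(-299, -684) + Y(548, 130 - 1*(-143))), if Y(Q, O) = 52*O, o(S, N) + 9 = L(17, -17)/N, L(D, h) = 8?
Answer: 171/2425975 ≈ 7.0487e-5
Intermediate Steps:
o(S, N) = -9 + 8/N
1/(o(-299, -684) + Y(548, 130 - 1*(-143))) = 1/((-9 + 8/(-684)) + 52*(130 - 1*(-143))) = 1/((-9 + 8*(-1/684)) + 52*(130 + 143)) = 1/((-9 - 2/171) + 52*273) = 1/(-1541/171 + 14196) = 1/(2425975/171) = 171/2425975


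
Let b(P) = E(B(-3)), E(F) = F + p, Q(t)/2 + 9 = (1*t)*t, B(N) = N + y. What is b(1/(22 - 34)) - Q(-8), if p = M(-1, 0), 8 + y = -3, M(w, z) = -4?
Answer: -128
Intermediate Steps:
y = -11 (y = -8 - 3 = -11)
B(N) = -11 + N (B(N) = N - 11 = -11 + N)
Q(t) = -18 + 2*t² (Q(t) = -18 + 2*((1*t)*t) = -18 + 2*(t*t) = -18 + 2*t²)
p = -4
E(F) = -4 + F (E(F) = F - 4 = -4 + F)
b(P) = -18 (b(P) = -4 + (-11 - 3) = -4 - 14 = -18)
b(1/(22 - 34)) - Q(-8) = -18 - (-18 + 2*(-8)²) = -18 - (-18 + 2*64) = -18 - (-18 + 128) = -18 - 1*110 = -18 - 110 = -128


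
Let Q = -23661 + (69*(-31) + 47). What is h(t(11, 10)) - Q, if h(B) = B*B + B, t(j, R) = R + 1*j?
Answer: 26215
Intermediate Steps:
t(j, R) = R + j
Q = -25753 (Q = -23661 + (-2139 + 47) = -23661 - 2092 = -25753)
h(B) = B + B**2 (h(B) = B**2 + B = B + B**2)
h(t(11, 10)) - Q = (10 + 11)*(1 + (10 + 11)) - 1*(-25753) = 21*(1 + 21) + 25753 = 21*22 + 25753 = 462 + 25753 = 26215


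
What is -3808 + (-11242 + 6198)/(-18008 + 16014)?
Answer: -3794054/997 ≈ -3805.5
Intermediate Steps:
-3808 + (-11242 + 6198)/(-18008 + 16014) = -3808 - 5044/(-1994) = -3808 - 5044*(-1/1994) = -3808 + 2522/997 = -3794054/997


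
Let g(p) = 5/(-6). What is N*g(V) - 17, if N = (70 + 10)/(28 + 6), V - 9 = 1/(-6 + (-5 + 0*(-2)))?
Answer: -967/51 ≈ -18.961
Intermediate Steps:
V = 98/11 (V = 9 + 1/(-6 + (-5 + 0*(-2))) = 9 + 1/(-6 + (-5 + 0)) = 9 + 1/(-6 - 5) = 9 + 1/(-11) = 9 - 1/11 = 98/11 ≈ 8.9091)
g(p) = -⅚ (g(p) = 5*(-⅙) = -⅚)
N = 40/17 (N = 80/34 = 80*(1/34) = 40/17 ≈ 2.3529)
N*g(V) - 17 = (40/17)*(-⅚) - 17 = -100/51 - 17 = -967/51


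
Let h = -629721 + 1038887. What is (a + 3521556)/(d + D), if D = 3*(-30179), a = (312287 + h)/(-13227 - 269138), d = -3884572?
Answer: -994363438487/1122431652785 ≈ -0.88590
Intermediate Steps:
h = 409166
a = -721453/282365 (a = (312287 + 409166)/(-13227 - 269138) = 721453/(-282365) = 721453*(-1/282365) = -721453/282365 ≈ -2.5550)
D = -90537
(a + 3521556)/(d + D) = (-721453/282365 + 3521556)/(-3884572 - 90537) = (994363438487/282365)/(-3975109) = (994363438487/282365)*(-1/3975109) = -994363438487/1122431652785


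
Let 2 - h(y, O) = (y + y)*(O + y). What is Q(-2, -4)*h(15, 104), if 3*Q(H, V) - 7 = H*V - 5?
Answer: -35680/3 ≈ -11893.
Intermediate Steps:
Q(H, V) = ⅔ + H*V/3 (Q(H, V) = 7/3 + (H*V - 5)/3 = 7/3 + (-5 + H*V)/3 = 7/3 + (-5/3 + H*V/3) = ⅔ + H*V/3)
h(y, O) = 2 - 2*y*(O + y) (h(y, O) = 2 - (y + y)*(O + y) = 2 - 2*y*(O + y))
Q(-2, -4)*h(15, 104) = (⅔ + (⅓)*(-2)*(-4))*(2 - 2*15² - 2*104*15) = (⅔ + 8/3)*(2 - 2*225 - 3120) = 10*(2 - 450 - 3120)/3 = (10/3)*(-3568) = -35680/3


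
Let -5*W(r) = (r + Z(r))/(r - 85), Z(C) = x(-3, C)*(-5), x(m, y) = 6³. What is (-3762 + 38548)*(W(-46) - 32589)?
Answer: -742573993906/655 ≈ -1.1337e+9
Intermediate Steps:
x(m, y) = 216
Z(C) = -1080 (Z(C) = 216*(-5) = -1080)
W(r) = -(-1080 + r)/(5*(-85 + r)) (W(r) = -(r - 1080)/(5*(r - 85)) = -(-1080 + r)/(5*(-85 + r)))
(-3762 + 38548)*(W(-46) - 32589) = (-3762 + 38548)*((1080 - 1*(-46))/(5*(-85 - 46)) - 32589) = 34786*((⅕)*(1080 + 46)/(-131) - 32589) = 34786*((⅕)*(-1/131)*1126 - 32589) = 34786*(-1126/655 - 32589) = 34786*(-21346921/655) = -742573993906/655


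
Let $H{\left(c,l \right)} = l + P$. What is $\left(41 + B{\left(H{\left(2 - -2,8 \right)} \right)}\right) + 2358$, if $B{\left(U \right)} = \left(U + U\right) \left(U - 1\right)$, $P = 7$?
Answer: $2819$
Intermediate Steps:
$H{\left(c,l \right)} = 7 + l$ ($H{\left(c,l \right)} = l + 7 = 7 + l$)
$B{\left(U \right)} = 2 U \left(-1 + U\right)$
$\left(41 + B{\left(H{\left(2 - -2,8 \right)} \right)}\right) + 2358 = \left(41 + 2 \left(7 + 8\right) \left(-1 + \left(7 + 8\right)\right)\right) + 2358 = \left(41 + 2 \cdot 15 \left(-1 + 15\right)\right) + 2358 = \left(41 + 2 \cdot 15 \cdot 14\right) + 2358 = \left(41 + 420\right) + 2358 = 461 + 2358 = 2819$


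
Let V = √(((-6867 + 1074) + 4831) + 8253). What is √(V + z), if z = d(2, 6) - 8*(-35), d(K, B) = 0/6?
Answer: √(280 + √7291) ≈ 19.115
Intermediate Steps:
d(K, B) = 0 (d(K, B) = 0*(⅙) = 0)
V = √7291 (V = √((-5793 + 4831) + 8253) = √(-962 + 8253) = √7291 ≈ 85.387)
z = 280 (z = 0 - 8*(-35) = 0 + 280 = 280)
√(V + z) = √(√7291 + 280) = √(280 + √7291)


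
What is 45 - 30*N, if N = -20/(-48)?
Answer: 65/2 ≈ 32.500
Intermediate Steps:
N = 5/12 (N = -20*(-1/48) = 5/12 ≈ 0.41667)
45 - 30*N = 45 - 30*5/12 = 45 - 25/2 = 65/2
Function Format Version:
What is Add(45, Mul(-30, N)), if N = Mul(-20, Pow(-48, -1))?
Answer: Rational(65, 2) ≈ 32.500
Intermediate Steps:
N = Rational(5, 12) (N = Mul(-20, Rational(-1, 48)) = Rational(5, 12) ≈ 0.41667)
Add(45, Mul(-30, N)) = Add(45, Mul(-30, Rational(5, 12))) = Add(45, Rational(-25, 2)) = Rational(65, 2)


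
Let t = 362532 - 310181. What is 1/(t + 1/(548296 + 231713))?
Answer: 780009/40834251160 ≈ 1.9102e-5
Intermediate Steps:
t = 52351
1/(t + 1/(548296 + 231713)) = 1/(52351 + 1/(548296 + 231713)) = 1/(52351 + 1/780009) = 1/(40834251160/780009) = 780009/40834251160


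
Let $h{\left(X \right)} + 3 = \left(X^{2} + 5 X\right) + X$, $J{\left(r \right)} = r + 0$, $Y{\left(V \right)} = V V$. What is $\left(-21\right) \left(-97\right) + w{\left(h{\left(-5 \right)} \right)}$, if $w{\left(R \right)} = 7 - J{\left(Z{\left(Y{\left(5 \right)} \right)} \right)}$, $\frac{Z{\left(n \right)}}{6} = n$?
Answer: $1894$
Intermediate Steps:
$Y{\left(V \right)} = V^{2}$
$Z{\left(n \right)} = 6 n$
$J{\left(r \right)} = r$
$h{\left(X \right)} = -3 + X^{2} + 6 X$ ($h{\left(X \right)} = -3 + \left(\left(X^{2} + 5 X\right) + X\right) = -3 + \left(X^{2} + 6 X\right) = -3 + X^{2} + 6 X$)
$w{\left(R \right)} = -143$ ($w{\left(R \right)} = 7 - 6 \cdot 5^{2} = 7 - 6 \cdot 25 = 7 - 150 = -143$)
$\left(-21\right) \left(-97\right) + w{\left(h{\left(-5 \right)} \right)} = \left(-21\right) \left(-97\right) - 143 = 2037 - 143 = 1894$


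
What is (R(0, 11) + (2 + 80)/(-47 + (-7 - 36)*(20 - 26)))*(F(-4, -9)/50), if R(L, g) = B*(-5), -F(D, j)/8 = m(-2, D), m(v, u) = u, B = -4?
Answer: 68832/5275 ≈ 13.049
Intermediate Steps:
F(D, j) = -8*D
R(L, g) = 20 (R(L, g) = -4*(-5) = 20)
(R(0, 11) + (2 + 80)/(-47 + (-7 - 36)*(20 - 26)))*(F(-4, -9)/50) = (20 + (2 + 80)/(-47 + (-7 - 36)*(20 - 26)))*(-8*(-4)/50) = (20 + 82/(-47 - 43*(-6)))*(32*(1/50)) = (20 + 82/(-47 + 258))*(16/25) = (20 + 82/211)*(16/25) = (4302/211)*(16/25) = 68832/5275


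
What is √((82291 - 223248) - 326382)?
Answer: 89*I*√59 ≈ 683.62*I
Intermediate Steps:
√((82291 - 223248) - 326382) = √(-140957 - 326382) = √(-467339) = 89*I*√59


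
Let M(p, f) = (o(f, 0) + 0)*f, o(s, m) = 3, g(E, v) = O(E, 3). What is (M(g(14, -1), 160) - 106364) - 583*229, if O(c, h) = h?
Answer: -239391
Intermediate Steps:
g(E, v) = 3
M(p, f) = 3*f (M(p, f) = (3 + 0)*f = 3*f)
(M(g(14, -1), 160) - 106364) - 583*229 = (3*160 - 106364) - 583*229 = (480 - 106364) - 133507 = -105884 - 133507 = -239391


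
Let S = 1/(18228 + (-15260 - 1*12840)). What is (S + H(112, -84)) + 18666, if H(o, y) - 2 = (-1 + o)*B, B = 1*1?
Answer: 185386287/9872 ≈ 18779.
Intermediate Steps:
B = 1
S = -1/9872 (S = 1/(18228 + (-15260 - 12840)) = 1/(18228 - 28100) = 1/(-9872) = -1/9872 ≈ -0.00010130)
H(o, y) = 1 + o (H(o, y) = 2 + (-1 + o)*1 = 2 + (-1 + o) = 1 + o)
(S + H(112, -84)) + 18666 = (-1/9872 + (1 + 112)) + 18666 = (-1/9872 + 113) + 18666 = 1115535/9872 + 18666 = 185386287/9872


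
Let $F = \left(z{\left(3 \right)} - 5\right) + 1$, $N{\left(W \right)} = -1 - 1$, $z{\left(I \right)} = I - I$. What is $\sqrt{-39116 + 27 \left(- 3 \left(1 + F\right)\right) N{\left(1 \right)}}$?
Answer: $i \sqrt{39602} \approx 199.0 i$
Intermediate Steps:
$z{\left(I \right)} = 0$
$N{\left(W \right)} = -2$
$F = -4$ ($F = \left(0 - 5\right) + 1 = -5 + 1 = -4$)
$\sqrt{-39116 + 27 \left(- 3 \left(1 + F\right)\right) N{\left(1 \right)}} = \sqrt{-39116 + 27 \left(- 3 \left(1 - 4\right)\right) \left(-2\right)} = \sqrt{-39116 + 27 \left(\left(-3\right) \left(-3\right)\right) \left(-2\right)} = \sqrt{-39116 + 27 \cdot 9 \left(-2\right)} = \sqrt{-39116 + 243 \left(-2\right)} = \sqrt{-39116 - 486} = \sqrt{-39602} = i \sqrt{39602}$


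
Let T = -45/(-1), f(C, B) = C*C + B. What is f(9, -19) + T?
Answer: 107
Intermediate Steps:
f(C, B) = B + C² (f(C, B) = C² + B = B + C²)
T = 45 (T = -45*(-1) = 45)
f(9, -19) + T = (-19 + 9²) + 45 = (-19 + 81) + 45 = 62 + 45 = 107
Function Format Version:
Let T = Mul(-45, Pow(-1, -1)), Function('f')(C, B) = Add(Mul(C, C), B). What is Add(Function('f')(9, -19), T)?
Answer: 107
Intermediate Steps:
Function('f')(C, B) = Add(B, Pow(C, 2)) (Function('f')(C, B) = Add(Pow(C, 2), B) = Add(B, Pow(C, 2)))
T = 45 (T = Mul(-45, -1) = 45)
Add(Function('f')(9, -19), T) = Add(Add(-19, Pow(9, 2)), 45) = Add(Add(-19, 81), 45) = Add(62, 45) = 107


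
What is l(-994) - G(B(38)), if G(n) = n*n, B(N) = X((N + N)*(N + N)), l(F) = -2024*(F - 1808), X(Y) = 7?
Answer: 5671199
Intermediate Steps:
l(F) = 3659392 - 2024*F (l(F) = -2024*(-1808 + F) = 3659392 - 2024*F)
B(N) = 7
G(n) = n**2
l(-994) - G(B(38)) = (3659392 - 2024*(-994)) - 1*7**2 = (3659392 + 2011856) - 1*49 = 5671248 - 49 = 5671199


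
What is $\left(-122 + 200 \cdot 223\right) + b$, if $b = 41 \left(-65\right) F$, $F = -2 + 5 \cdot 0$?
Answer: $49808$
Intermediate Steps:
$F = -2$ ($F = -2 + 0 = -2$)
$b = 5330$ ($b = 41 \left(-65\right) \left(-2\right) = \left(-2665\right) \left(-2\right) = 5330$)
$\left(-122 + 200 \cdot 223\right) + b = \left(-122 + 200 \cdot 223\right) + 5330 = \left(-122 + 44600\right) + 5330 = 44478 + 5330 = 49808$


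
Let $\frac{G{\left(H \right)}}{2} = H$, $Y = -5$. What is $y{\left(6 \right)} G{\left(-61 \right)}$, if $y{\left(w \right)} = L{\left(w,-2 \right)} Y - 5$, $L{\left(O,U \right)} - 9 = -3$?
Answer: $4270$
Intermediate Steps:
$G{\left(H \right)} = 2 H$
$L{\left(O,U \right)} = 6$ ($L{\left(O,U \right)} = 9 - 3 = 6$)
$y{\left(w \right)} = -35$ ($y{\left(w \right)} = 6 \left(-5\right) - 5 = -30 - 5 = -35$)
$y{\left(6 \right)} G{\left(-61 \right)} = - 35 \cdot 2 \left(-61\right) = \left(-35\right) \left(-122\right) = 4270$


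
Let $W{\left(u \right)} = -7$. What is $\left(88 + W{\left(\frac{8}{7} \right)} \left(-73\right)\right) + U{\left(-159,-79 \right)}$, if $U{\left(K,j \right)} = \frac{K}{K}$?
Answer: $600$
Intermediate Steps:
$U{\left(K,j \right)} = 1$
$\left(88 + W{\left(\frac{8}{7} \right)} \left(-73\right)\right) + U{\left(-159,-79 \right)} = \left(88 - -511\right) + 1 = \left(88 + 511\right) + 1 = 599 + 1 = 600$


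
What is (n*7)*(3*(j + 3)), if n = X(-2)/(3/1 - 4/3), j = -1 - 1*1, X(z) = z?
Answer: -126/5 ≈ -25.200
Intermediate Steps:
j = -2 (j = -1 - 1 = -2)
n = -6/5 (n = -2/(3/1 - 4/3) = -2/(3*1 - 4*⅓) = -2/(3 - 4/3) = -2/5/3 = -2*⅗ = -6/5 ≈ -1.2000)
(n*7)*(3*(j + 3)) = (-6/5*7)*(3*(-2 + 3)) = -126/5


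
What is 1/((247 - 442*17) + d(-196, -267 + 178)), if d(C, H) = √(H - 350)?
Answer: -7267/52809728 - I*√439/52809728 ≈ -0.00013761 - 3.9675e-7*I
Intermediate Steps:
d(C, H) = √(-350 + H)
1/((247 - 442*17) + d(-196, -267 + 178)) = 1/((247 - 442*17) + √(-350 + (-267 + 178))) = 1/((247 - 7514) + √(-350 - 89)) = 1/(-7267 + √(-439)) = 1/(-7267 + I*√439)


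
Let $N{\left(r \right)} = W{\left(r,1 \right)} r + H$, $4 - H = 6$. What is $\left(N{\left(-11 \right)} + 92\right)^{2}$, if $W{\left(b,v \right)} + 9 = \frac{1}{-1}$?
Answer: $40000$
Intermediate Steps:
$W{\left(b,v \right)} = -10$ ($W{\left(b,v \right)} = -9 + \frac{1}{-1} = -9 - 1 = -10$)
$H = -2$ ($H = 4 - 6 = -2$)
$N{\left(r \right)} = -2 - 10 r$ ($N{\left(r \right)} = - 10 r - 2 = -2 - 10 r$)
$\left(N{\left(-11 \right)} + 92\right)^{2} = \left(\left(-2 - -110\right) + 92\right)^{2} = \left(\left(-2 + 110\right) + 92\right)^{2} = \left(108 + 92\right)^{2} = 200^{2} = 40000$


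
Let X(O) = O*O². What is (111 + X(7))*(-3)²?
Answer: 4086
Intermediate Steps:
X(O) = O³
(111 + X(7))*(-3)² = (111 + 7³)*(-3)² = (111 + 343)*9 = 454*9 = 4086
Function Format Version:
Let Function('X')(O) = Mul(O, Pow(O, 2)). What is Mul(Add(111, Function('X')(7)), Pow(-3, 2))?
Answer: 4086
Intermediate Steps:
Function('X')(O) = Pow(O, 3)
Mul(Add(111, Function('X')(7)), Pow(-3, 2)) = Mul(Add(111, Pow(7, 3)), Pow(-3, 2)) = Mul(Add(111, 343), 9) = Mul(454, 9) = 4086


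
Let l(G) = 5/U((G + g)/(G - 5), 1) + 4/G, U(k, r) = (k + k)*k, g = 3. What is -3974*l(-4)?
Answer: -800761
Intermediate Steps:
U(k, r) = 2*k**2 (U(k, r) = (2*k)*k = 2*k**2)
l(G) = 4/G + 5*(-5 + G)**2/(2*(3 + G)**2) (l(G) = 5/((2*((G + 3)/(G - 5))**2)) + 4/G = 5/((2*((3 + G)/(-5 + G))**2)) + 4/G = 5/((2*((3 + G)**2/(-5 + G)**2))) + 4/G = 5/((2*(3 + G)**2/(-5 + G)**2)) + 4/G = 5*((-5 + G)**2/(2*(3 + G)**2)) + 4/G = 5*(-5 + G)**2/(2*(3 + G)**2) + 4/G = 4/G + 5*(-5 + G)**2/(2*(3 + G)**2))
-3974*l(-4) = -3974*(4/(-4) + 5*(-5 - 4)**2/(2*(3 - 4)**2)) = -3974*(4*(-1/4) + (5/2)*(-9)**2/(-1)**2) = -3974*(-1 + (5/2)*81*1) = -3974*(-1 + 405/2) = -3974*403/2 = -800761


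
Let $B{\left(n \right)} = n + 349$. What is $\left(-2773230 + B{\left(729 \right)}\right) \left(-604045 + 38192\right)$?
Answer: $1568630525656$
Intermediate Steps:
$B{\left(n \right)} = 349 + n$
$\left(-2773230 + B{\left(729 \right)}\right) \left(-604045 + 38192\right) = \left(-2773230 + \left(349 + 729\right)\right) \left(-604045 + 38192\right) = \left(-2773230 + 1078\right) \left(-565853\right) = \left(-2772152\right) \left(-565853\right) = 1568630525656$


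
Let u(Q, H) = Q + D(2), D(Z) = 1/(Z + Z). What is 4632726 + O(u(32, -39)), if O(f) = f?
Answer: 18531033/4 ≈ 4.6328e+6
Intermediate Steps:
D(Z) = 1/(2*Z)
u(Q, H) = ¼ + Q (u(Q, H) = Q + (½)/2 = Q + (½)*(½) = Q + ¼ = ¼ + Q)
4632726 + O(u(32, -39)) = 4632726 + (¼ + 32) = 4632726 + 129/4 = 18531033/4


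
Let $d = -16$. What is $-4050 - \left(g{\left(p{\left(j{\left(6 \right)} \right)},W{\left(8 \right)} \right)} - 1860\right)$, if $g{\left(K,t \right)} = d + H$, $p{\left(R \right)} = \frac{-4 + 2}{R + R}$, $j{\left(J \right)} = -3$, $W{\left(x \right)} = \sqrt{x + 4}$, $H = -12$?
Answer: $-2162$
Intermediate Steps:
$W{\left(x \right)} = \sqrt{4 + x}$
$p{\left(R \right)} = - \frac{1}{R}$ ($p{\left(R \right)} = - \frac{2}{2 R} = - 2 \frac{1}{2 R} = - \frac{1}{R}$)
$g{\left(K,t \right)} = -28$ ($g{\left(K,t \right)} = -16 - 12 = -28$)
$-4050 - \left(g{\left(p{\left(j{\left(6 \right)} \right)},W{\left(8 \right)} \right)} - 1860\right) = -4050 - \left(-28 - 1860\right) = -4050 - -1888 = -4050 + 1888 = -2162$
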